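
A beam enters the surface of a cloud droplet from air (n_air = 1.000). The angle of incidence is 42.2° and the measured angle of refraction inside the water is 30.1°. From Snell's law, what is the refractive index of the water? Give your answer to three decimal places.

n = sin θ_i / sin θ_r = sin 42.2° / sin 30.1° = 0.6717 / 0.5015 = 1.3394.

1.339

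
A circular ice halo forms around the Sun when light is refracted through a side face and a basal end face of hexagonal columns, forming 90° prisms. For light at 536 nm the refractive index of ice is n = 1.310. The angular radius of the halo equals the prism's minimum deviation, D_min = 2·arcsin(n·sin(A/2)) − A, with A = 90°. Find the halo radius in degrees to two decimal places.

45.73°

n·sin(A/2) = 1.310 × sin 45° = 1.310 × 0.7071 = 0.9263.
D_min = 2·arcsin(0.9263) − 90° = 2 × 67.867° − 90° = 45.733°.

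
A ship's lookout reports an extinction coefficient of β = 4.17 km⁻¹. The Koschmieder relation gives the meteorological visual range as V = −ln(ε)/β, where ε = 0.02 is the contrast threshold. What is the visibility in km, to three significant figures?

V = −ln(0.02) / 4.17 = 3.912 / 4.17 = 0.9381 km.

0.938 km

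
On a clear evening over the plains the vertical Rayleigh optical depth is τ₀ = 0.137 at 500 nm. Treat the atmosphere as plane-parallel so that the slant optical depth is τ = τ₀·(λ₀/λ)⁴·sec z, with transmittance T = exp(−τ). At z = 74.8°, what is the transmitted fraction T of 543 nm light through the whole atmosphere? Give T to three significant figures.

sec 74.8° = 3.8140.
τ = 0.137 × (500/543)⁴ × 3.8140 = 0.137 × 0.7189 × 3.8140 = 0.3757.
T = exp(−0.3757) = 0.6868.

0.687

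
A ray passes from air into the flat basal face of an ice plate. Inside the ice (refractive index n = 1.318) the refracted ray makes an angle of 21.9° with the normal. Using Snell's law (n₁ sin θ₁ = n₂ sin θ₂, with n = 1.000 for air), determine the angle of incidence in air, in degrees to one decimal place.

29.4°

Snell: sin θ_i = n · sin θ_r = 1.318 × sin 21.9° = 1.318 × 0.3730 = 0.4916.
θ_i = arcsin(0.4916) = 29.45°.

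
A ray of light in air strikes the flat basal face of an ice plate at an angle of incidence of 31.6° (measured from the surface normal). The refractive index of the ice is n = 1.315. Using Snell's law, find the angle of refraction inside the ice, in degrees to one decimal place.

23.5°

Snell: sin θ_r = sin θ_i / n = sin 31.6° / 1.315 = 0.5240 / 1.315 = 0.3985.
θ_r = arcsin(0.3985) = 23.48°.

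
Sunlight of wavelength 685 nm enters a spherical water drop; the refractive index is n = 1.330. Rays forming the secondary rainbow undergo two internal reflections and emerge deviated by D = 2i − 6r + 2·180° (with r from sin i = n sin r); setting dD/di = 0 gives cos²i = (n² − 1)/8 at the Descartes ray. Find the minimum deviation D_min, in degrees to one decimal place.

cos²i = (1.76890 − 1)/8 = 0.09611; i = arccos(0.31002) = 71.940°.
sin r = sin 71.940°/1.330 = 0.71483; r = 45.630°.
D_min = 2·71.940° − 6·45.630° + 360° = 230.101°.

230.1°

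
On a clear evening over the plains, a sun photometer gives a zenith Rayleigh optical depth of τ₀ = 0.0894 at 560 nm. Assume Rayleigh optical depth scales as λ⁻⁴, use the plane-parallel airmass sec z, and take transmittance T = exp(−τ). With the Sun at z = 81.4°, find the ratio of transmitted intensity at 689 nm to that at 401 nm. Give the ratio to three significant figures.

Airmass: sec 81.4° = 6.6874.
τ(689 nm) = 0.0894 × (560/689)⁴ × 6.6874 = 0.0894 × 0.4364 × 6.6874 = 0.2609.
τ(401 nm) = 0.0894 × (560/401)⁴ × 6.6874 = 0.0894 × 3.8034 × 6.6874 = 2.2739.
T(689)/T(401) = exp(τ_B − τ_A) = exp(2.0130) = 7.4856.

7.49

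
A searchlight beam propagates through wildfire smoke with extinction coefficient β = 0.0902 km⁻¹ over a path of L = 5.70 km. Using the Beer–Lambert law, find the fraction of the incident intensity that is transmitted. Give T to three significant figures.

τ = β·L = 0.0902 × 5.70 = 0.5141.
T = exp(−0.5141) = 0.5980.

0.598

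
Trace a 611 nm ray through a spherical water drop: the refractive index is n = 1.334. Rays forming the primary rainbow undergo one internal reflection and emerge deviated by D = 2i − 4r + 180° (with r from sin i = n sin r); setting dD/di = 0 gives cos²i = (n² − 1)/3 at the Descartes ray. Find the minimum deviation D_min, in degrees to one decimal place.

138.1°

cos²i = (1.77956 − 1)/3 = 0.25985; i = arccos(0.50976) = 59.352°.
sin r = sin 59.352°/1.334 = 0.64492; r = 40.159°.
D_min = 2·59.352° − 4·40.159° + 180° = 138.067°.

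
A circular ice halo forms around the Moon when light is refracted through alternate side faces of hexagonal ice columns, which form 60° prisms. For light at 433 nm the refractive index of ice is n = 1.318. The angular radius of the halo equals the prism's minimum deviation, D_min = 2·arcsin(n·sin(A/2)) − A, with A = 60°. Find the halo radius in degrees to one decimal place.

22.4°

n·sin(A/2) = 1.318 × sin 30° = 1.318 × 0.5000 = 0.6590.
D_min = 2·arcsin(0.6590) − 60° = 2 × 41.224° − 60° = 22.447°.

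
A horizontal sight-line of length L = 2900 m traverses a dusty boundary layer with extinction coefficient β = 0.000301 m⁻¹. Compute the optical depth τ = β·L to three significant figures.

τ = β·L = 0.000301 × 2900 = 0.8729.

0.873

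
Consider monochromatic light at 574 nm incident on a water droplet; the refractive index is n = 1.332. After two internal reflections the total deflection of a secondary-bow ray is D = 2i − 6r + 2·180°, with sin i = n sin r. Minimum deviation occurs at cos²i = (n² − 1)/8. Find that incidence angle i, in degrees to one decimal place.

71.9°

cos²i = (1.332² − 1)/8 = (1.77422 − 1)/8 = 0.09678.
cos i = 0.31109, so i = 71.875°.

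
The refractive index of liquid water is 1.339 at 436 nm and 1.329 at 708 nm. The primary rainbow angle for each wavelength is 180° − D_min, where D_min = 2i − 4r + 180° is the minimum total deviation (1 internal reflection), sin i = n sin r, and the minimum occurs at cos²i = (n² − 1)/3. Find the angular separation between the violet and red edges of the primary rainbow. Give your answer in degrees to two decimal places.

1.45°

At 436 nm (n = 1.339): cos²i = 0.26431 → i = 59.062°, r = 39.834°, D_min = 138.786°, rainbow angle = 41.214°.
At 708 nm (n = 1.329): cos²i = 0.25541 → i = 59.643°, r = 40.487°, D_min = 137.337°, rainbow angle = 42.663°.
Angular width = |41.214° − 42.663°| = 1.450°.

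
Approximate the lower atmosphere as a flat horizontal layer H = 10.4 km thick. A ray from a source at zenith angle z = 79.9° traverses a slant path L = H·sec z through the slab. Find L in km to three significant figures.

59.3 km

sec z = 1/cos 79.9° = 5.7023.
L = 10.4 × 5.7023 = 59.304 km.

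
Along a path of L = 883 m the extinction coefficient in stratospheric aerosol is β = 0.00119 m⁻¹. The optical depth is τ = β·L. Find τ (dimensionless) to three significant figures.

1.05

τ = β·L = 0.00119 × 883 = 1.0508.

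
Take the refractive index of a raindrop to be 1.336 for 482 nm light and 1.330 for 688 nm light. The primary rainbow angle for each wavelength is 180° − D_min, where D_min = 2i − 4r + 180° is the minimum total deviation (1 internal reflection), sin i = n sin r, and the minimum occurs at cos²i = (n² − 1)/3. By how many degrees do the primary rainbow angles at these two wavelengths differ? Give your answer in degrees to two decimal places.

0.87°

At 482 nm (n = 1.336): cos²i = 0.26163 → i = 59.236°, r = 40.029°, D_min = 138.356°, rainbow angle = 41.644°.
At 688 nm (n = 1.330): cos²i = 0.25630 → i = 59.585°, r = 40.422°, D_min = 137.484°, rainbow angle = 42.516°.
Angular width = |41.644° − 42.516°| = 0.873°.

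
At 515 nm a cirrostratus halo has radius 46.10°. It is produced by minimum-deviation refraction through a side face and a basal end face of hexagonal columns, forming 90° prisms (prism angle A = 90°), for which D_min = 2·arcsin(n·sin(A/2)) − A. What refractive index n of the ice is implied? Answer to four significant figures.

1.312

Rearranging: n = sin((D_min + A)/2) / sin(A/2).
(D_min + A)/2 = (46.10° + 90°)/2 = 68.050°.
n = sin 68.050° / sin 45° = 0.9275 / 0.7071 = 1.3117.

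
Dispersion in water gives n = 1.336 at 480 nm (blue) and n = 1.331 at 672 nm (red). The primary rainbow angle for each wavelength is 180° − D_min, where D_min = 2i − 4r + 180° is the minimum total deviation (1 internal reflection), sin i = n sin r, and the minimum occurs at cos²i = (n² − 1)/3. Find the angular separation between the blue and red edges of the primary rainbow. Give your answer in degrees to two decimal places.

0.73°

At 480 nm (n = 1.336): cos²i = 0.26163 → i = 59.236°, r = 40.029°, D_min = 138.356°, rainbow angle = 41.644°.
At 672 nm (n = 1.331): cos²i = 0.25719 → i = 59.527°, r = 40.356°, D_min = 137.630°, rainbow angle = 42.370°.
Angular width = |41.644° − 42.370°| = 0.726°.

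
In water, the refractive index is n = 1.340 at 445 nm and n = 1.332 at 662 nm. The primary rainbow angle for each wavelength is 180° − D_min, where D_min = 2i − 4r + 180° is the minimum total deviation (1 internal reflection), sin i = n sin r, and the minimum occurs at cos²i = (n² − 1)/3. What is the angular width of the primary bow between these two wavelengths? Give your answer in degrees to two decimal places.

At 445 nm (n = 1.340): cos²i = 0.26520 → i = 59.004°, r = 39.770°, D_min = 138.929°, rainbow angle = 41.071°.
At 662 nm (n = 1.332): cos²i = 0.25807 → i = 59.469°, r = 40.290°, D_min = 137.776°, rainbow angle = 42.224°.
Angular width = |41.071° − 42.224°| = 1.153°.

1.15°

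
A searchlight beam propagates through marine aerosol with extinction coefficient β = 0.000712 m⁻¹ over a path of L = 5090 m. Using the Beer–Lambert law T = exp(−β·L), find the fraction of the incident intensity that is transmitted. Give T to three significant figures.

0.0267

τ = β·L = 0.000712 × 5090 = 3.6241.
T = exp(−3.6241) = 0.0267.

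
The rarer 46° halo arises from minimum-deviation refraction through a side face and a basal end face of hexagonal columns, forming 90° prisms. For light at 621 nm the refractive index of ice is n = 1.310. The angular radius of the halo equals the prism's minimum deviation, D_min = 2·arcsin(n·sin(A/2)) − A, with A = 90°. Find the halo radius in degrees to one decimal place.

45.7°

n·sin(A/2) = 1.310 × sin 45° = 1.310 × 0.7071 = 0.9263.
D_min = 2·arcsin(0.9263) − 90° = 2 × 67.867° − 90° = 45.733°.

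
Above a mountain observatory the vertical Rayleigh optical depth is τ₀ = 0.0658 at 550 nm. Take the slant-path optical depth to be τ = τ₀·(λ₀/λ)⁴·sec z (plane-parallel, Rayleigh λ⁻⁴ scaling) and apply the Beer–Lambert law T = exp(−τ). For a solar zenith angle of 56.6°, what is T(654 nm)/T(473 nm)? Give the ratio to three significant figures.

Airmass: sec 56.6° = 1.8166.
τ(654 nm) = 0.0658 × (550/654)⁴ × 1.8166 = 0.0658 × 0.5002 × 1.8166 = 0.0598.
τ(473 nm) = 0.0658 × (550/473)⁴ × 1.8166 = 0.0658 × 1.8281 × 1.8166 = 0.2185.
T(654)/T(473) = exp(τ_B − τ_A) = exp(0.1587) = 1.1720.

1.17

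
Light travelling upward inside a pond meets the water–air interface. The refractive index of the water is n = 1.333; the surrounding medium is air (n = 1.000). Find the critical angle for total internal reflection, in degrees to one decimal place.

48.6°

sin θ_c = n_air / n = 1.000 / 1.333 = 0.7502.
θ_c = arcsin(0.7502) = 48.61°.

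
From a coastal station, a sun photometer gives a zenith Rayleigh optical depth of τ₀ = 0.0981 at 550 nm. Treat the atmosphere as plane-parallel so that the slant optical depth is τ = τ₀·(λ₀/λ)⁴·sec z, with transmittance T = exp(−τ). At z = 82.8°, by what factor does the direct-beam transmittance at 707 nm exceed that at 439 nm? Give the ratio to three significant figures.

5.16

Airmass: sec 82.8° = 7.9787.
τ(707 nm) = 0.0981 × (550/707)⁴ × 7.9787 = 0.0981 × 0.3662 × 7.9787 = 0.2867.
τ(439 nm) = 0.0981 × (550/439)⁴ × 7.9787 = 0.0981 × 2.4637 × 7.9787 = 1.9284.
T(707)/T(439) = exp(τ_B − τ_A) = exp(1.6417) = 5.1641.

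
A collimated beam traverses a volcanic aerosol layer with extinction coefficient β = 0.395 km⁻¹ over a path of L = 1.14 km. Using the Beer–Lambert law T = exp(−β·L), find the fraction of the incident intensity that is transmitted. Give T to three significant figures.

τ = β·L = 0.395 × 1.14 = 0.4503.
T = exp(−0.4503) = 0.6374.

0.637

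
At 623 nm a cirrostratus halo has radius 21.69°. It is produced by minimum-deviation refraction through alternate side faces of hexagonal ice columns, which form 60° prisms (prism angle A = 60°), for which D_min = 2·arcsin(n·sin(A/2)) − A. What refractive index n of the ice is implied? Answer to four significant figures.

1.308

Rearranging: n = sin((D_min + A)/2) / sin(A/2).
(D_min + A)/2 = (21.69° + 60°)/2 = 40.845°.
n = sin 40.845° / sin 30° = 0.6540 / 0.5000 = 1.3080.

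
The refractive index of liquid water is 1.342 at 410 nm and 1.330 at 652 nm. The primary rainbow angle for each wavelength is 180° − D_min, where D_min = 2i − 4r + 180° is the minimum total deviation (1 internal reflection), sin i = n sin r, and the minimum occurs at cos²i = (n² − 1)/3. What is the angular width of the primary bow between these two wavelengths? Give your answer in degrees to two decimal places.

1.73°

At 410 nm (n = 1.342): cos²i = 0.26699 → i = 58.888°, r = 39.641°, D_min = 139.213°, rainbow angle = 40.787°.
At 652 nm (n = 1.330): cos²i = 0.25630 → i = 59.585°, r = 40.422°, D_min = 137.484°, rainbow angle = 42.516°.
Angular width = |40.787° − 42.516°| = 1.729°.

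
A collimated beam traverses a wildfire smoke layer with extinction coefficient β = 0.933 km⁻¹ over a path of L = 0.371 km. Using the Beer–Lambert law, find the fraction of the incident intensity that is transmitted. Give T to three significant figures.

τ = β·L = 0.933 × 0.371 = 0.3461.
T = exp(−0.3461) = 0.7074.

0.707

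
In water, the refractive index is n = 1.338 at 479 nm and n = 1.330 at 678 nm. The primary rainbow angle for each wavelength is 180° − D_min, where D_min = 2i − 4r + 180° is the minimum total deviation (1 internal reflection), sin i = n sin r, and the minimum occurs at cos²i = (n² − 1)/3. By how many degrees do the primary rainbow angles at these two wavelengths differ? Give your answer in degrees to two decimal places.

At 479 nm (n = 1.338): cos²i = 0.26341 → i = 59.120°, r = 39.899°, D_min = 138.643°, rainbow angle = 41.357°.
At 678 nm (n = 1.330): cos²i = 0.25630 → i = 59.585°, r = 40.422°, D_min = 137.484°, rainbow angle = 42.516°.
Angular width = |41.357° − 42.516°| = 1.160°.

1.16°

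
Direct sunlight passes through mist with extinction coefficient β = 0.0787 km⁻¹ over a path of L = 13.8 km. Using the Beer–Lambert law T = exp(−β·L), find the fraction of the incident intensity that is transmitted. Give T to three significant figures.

τ = β·L = 0.0787 × 13.8 = 1.0861.
T = exp(−1.0861) = 0.3375.

0.338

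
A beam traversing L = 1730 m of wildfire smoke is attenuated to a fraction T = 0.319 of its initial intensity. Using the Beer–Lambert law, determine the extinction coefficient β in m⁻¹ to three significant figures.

0.000660 m⁻¹

Beer–Lambert: T = exp(−βL) ⇒ β = −ln(T)/L = −ln(0.319)/1730 = 1.1426/1730 = 0.0006604 m⁻¹.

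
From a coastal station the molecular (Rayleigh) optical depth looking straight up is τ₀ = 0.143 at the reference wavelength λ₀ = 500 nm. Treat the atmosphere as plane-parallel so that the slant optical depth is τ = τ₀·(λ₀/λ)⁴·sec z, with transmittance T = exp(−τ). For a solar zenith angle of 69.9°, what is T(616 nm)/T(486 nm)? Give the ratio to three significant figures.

1.33

Airmass: sec 69.9° = 2.9099.
τ(616 nm) = 0.143 × (500/616)⁴ × 2.9099 = 0.143 × 0.4341 × 2.9099 = 0.1806.
τ(486 nm) = 0.143 × (500/486)⁴ × 2.9099 = 0.143 × 1.1203 × 2.9099 = 0.4662.
T(616)/T(486) = exp(τ_B − τ_A) = exp(0.2855) = 1.3305.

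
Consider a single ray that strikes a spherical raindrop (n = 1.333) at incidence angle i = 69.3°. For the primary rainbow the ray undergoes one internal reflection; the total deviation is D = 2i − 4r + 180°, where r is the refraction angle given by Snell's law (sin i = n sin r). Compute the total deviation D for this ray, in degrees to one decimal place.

140.3°

sin r = sin 69.3° / 1.333 = 0.9354/1.333 = 0.7018; r = 44.57°.
D = 2·69.3° − 4·44.57° + 180° = 138.60° − 178.27° + 180° = 140.33°.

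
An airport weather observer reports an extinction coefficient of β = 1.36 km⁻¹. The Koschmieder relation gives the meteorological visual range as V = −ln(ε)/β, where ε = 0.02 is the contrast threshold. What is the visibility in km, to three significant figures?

V = −ln(0.02) / 1.36 = 3.912 / 1.36 = 2.8765 km.

2.88 km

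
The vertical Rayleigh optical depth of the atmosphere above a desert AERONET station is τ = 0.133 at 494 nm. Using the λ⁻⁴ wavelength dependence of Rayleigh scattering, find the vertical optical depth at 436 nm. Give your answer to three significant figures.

0.219

τ(436 nm) = τ(494 nm) × (494/436)⁴ = 0.133 × (1.1330)⁴ = 0.133 × 1.6480 = 0.2192.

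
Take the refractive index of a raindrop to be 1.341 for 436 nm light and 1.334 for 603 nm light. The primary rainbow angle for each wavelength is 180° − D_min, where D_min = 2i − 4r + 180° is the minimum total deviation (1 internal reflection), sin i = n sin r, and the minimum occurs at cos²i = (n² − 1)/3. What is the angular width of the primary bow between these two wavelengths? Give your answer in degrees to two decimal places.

1.00°

At 436 nm (n = 1.341): cos²i = 0.26609 → i = 58.946°, r = 39.705°, D_min = 139.071°, rainbow angle = 40.929°.
At 603 nm (n = 1.334): cos²i = 0.25985 → i = 59.352°, r = 40.159°, D_min = 138.067°, rainbow angle = 41.933°.
Angular width = |40.929° − 41.933°| = 1.004°.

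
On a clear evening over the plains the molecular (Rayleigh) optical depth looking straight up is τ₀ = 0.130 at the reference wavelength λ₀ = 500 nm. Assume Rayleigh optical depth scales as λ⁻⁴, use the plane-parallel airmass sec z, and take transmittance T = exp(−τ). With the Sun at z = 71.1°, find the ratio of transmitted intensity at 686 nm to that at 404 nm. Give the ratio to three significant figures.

Airmass: sec 71.1° = 3.0872.
τ(686 nm) = 0.130 × (500/686)⁴ × 3.0872 = 0.130 × 0.2822 × 3.0872 = 0.1133.
τ(404 nm) = 0.130 × (500/404)⁴ × 3.0872 = 0.130 × 2.3461 × 3.0872 = 0.9416.
T(686)/T(404) = exp(τ_B − τ_A) = exp(0.8283) = 2.2895.

2.29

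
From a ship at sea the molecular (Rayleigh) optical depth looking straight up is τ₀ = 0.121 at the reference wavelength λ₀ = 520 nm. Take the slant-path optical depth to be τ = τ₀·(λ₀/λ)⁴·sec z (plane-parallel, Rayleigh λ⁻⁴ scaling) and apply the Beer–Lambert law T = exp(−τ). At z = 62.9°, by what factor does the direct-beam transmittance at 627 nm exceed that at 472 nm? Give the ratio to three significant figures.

Airmass: sec 62.9° = 2.1952.
τ(627 nm) = 0.121 × (520/627)⁴ × 2.1952 = 0.121 × 0.4731 × 2.1952 = 0.1257.
τ(472 nm) = 0.121 × (520/472)⁴ × 2.1952 = 0.121 × 1.4731 × 2.1952 = 0.3913.
T(627)/T(472) = exp(τ_B − τ_A) = exp(0.2656) = 1.3043.

1.30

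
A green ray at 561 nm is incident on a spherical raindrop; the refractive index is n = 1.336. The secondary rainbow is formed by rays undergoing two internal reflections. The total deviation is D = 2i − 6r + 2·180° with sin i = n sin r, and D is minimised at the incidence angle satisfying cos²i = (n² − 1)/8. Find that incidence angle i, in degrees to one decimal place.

71.7°

cos²i = (1.336² − 1)/8 = (1.78490 − 1)/8 = 0.09811.
cos i = 0.31323, so i = 71.746°.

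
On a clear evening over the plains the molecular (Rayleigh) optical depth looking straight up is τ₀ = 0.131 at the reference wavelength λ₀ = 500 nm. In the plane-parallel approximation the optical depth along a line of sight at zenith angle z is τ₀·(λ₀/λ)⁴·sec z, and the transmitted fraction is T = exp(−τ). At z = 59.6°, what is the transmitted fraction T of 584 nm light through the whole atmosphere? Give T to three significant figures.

sec 59.6° = 1.9762.
τ = 0.131 × (500/584)⁴ × 1.9762 = 0.131 × 0.5373 × 1.9762 = 0.1391.
T = exp(−0.1391) = 0.8701.

0.870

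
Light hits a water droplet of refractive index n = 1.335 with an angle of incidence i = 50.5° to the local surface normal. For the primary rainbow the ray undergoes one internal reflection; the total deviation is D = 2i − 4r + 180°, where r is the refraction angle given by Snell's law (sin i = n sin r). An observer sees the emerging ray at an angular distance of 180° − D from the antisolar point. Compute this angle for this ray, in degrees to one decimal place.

40.2°

sin r = sin 50.5° / 1.335 = 0.7716/1.335 = 0.5780; r = 35.31°.
D = 2·50.5° − 4·35.31° + 180° = 101.00° − 141.24° + 180° = 139.76°.
Angle from antisolar point = 180° − D = 40.24°.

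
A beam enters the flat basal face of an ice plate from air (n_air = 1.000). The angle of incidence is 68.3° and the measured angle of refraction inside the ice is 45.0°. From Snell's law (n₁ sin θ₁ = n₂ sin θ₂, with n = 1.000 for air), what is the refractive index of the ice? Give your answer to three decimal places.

1.314

n = sin θ_i / sin θ_r = sin 68.3° / sin 45.0° = 0.9291 / 0.7071 = 1.3140.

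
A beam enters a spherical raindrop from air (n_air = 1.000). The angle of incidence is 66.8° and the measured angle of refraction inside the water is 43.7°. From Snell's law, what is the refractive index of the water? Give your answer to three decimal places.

n = sin θ_i / sin θ_r = sin 66.8° / sin 43.7° = 0.9191 / 0.6909 = 1.3304.

1.330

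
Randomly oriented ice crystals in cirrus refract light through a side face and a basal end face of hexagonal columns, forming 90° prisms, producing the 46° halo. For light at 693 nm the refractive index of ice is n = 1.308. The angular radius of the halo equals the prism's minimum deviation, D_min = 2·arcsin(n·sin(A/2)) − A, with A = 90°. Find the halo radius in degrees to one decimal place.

45.3°

n·sin(A/2) = 1.308 × sin 45° = 1.308 × 0.7071 = 0.9249.
D_min = 2·arcsin(0.9249) − 90° = 2 × 67.653° − 90° = 45.305°.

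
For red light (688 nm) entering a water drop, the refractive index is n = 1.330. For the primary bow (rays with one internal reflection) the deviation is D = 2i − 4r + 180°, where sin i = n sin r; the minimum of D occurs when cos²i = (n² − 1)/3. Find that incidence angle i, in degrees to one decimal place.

59.6°

cos²i = (1.330² − 1)/3 = (1.76890 − 1)/3 = 0.25630.
cos i = 0.50626, so i = 59.585°.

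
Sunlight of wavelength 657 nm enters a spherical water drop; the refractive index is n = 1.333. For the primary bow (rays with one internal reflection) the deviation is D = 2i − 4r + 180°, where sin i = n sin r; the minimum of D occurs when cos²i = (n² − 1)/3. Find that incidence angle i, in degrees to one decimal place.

59.4°

cos²i = (1.333² − 1)/3 = (1.77689 − 1)/3 = 0.25896.
cos i = 0.50888, so i = 59.410°.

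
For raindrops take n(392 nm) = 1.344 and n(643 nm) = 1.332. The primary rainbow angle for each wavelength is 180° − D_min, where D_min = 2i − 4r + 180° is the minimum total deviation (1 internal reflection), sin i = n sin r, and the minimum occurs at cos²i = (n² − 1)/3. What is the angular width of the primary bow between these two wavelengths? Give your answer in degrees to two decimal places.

1.72°

At 392 nm (n = 1.344): cos²i = 0.26878 → i = 58.772°, r = 39.512°, D_min = 139.495°, rainbow angle = 40.505°.
At 643 nm (n = 1.332): cos²i = 0.25807 → i = 59.469°, r = 40.290°, D_min = 137.776°, rainbow angle = 42.224°.
Angular width = |40.505° − 42.224°| = 1.719°.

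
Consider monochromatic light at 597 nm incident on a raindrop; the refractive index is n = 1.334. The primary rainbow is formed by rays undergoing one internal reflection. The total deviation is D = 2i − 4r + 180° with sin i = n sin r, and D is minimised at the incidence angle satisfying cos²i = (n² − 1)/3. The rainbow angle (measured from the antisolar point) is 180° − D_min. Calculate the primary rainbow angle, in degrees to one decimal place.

cos²i = (1.77956 − 1)/3 = 0.25985; i = arccos(0.50976) = 59.352°.
sin r = sin 59.352°/1.334 = 0.64492; r = 40.159°.
D_min = 2·59.352° − 4·40.159° + 180° = 138.067°.
Rainbow angle = 180° − D_min = 41.933°.

41.9°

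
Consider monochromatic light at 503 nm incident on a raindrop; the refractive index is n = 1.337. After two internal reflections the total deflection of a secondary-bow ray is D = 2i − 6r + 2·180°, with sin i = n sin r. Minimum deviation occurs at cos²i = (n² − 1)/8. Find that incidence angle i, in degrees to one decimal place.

cos²i = (1.337² − 1)/8 = (1.78757 − 1)/8 = 0.09845.
cos i = 0.31376, so i = 71.714°.

71.7°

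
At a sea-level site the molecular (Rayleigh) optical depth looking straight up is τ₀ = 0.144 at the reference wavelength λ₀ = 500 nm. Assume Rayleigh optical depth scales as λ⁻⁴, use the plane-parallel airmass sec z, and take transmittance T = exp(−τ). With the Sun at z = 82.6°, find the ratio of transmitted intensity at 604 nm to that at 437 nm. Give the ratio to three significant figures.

Airmass: sec 82.6° = 7.7642.
τ(604 nm) = 0.144 × (500/604)⁴ × 7.7642 = 0.144 × 0.4696 × 7.7642 = 0.5250.
τ(437 nm) = 0.144 × (500/437)⁴ × 7.7642 = 0.144 × 1.7138 × 7.7642 = 1.9161.
T(604)/T(437) = exp(τ_B − τ_A) = exp(1.3910) = 4.0191.

4.02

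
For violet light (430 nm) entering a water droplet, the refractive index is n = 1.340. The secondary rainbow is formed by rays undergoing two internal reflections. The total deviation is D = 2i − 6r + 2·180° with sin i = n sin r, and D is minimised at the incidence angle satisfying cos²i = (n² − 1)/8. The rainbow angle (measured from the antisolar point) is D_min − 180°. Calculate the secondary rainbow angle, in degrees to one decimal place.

cos²i = (1.79560 − 1)/8 = 0.09945; i = arccos(0.31536) = 71.618°.
sin r = sin 71.618°/1.340 = 0.70819; r = 45.088°.
D_min = 2·71.618° − 6·45.088° + 360° = 232.709°.
Rainbow angle = D_min − 180° = 52.709°.

52.7°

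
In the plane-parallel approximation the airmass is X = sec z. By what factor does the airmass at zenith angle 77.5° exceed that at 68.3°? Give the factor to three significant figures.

1.71

X(77.5°)/X(68.3°) = sec 77.5° / sec 68.3° = cos 68.3° / cos 77.5° = 0.3697/0.2164 = 1.7083.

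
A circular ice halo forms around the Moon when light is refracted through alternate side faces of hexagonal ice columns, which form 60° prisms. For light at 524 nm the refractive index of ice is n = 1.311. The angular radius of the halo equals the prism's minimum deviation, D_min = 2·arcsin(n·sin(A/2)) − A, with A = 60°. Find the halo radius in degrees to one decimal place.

n·sin(A/2) = 1.311 × sin 30° = 1.311 × 0.5000 = 0.6555.
D_min = 2·arcsin(0.6555) − 60° = 2 × 40.958° − 60° = 21.915°.

21.9°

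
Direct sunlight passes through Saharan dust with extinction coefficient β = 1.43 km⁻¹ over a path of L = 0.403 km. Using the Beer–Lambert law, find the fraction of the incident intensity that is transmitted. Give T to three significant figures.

τ = β·L = 1.43 × 0.403 = 0.5763.
T = exp(−0.5763) = 0.5620.

0.562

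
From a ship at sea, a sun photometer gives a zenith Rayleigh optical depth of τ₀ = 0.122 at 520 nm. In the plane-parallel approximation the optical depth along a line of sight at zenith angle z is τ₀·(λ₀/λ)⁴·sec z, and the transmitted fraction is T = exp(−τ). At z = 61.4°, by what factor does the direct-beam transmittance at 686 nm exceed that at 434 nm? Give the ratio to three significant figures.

1.55

Airmass: sec 61.4° = 2.0890.
τ(686 nm) = 0.122 × (520/686)⁴ × 2.0890 = 0.122 × 0.3302 × 2.0890 = 0.0841.
τ(434 nm) = 0.122 × (520/434)⁴ × 2.0890 = 0.122 × 2.0609 × 2.0890 = 0.5252.
T(686)/T(434) = exp(τ_B − τ_A) = exp(0.4411) = 1.5544.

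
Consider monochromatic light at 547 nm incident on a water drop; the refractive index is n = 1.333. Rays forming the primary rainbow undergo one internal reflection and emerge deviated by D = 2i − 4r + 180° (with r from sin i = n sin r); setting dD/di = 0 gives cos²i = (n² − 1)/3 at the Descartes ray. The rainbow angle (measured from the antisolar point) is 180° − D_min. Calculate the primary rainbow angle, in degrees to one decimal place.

42.1°

cos²i = (1.77689 − 1)/3 = 0.25896; i = arccos(0.50888) = 59.410°.
sin r = sin 59.410°/1.333 = 0.64579; r = 40.225°.
D_min = 2·59.410° − 4·40.225° + 180° = 137.922°.
Rainbow angle = 180° − D_min = 42.078°.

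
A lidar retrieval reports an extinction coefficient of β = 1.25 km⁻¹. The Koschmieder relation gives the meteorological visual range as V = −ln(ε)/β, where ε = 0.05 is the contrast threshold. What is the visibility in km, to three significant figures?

2.40 km

V = −ln(0.05) / 1.25 = 2.996 / 1.25 = 2.3966 km.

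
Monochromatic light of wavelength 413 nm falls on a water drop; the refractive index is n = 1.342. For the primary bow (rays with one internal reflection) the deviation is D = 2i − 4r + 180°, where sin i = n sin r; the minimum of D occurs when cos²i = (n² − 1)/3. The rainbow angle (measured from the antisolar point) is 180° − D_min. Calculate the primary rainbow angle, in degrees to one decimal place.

40.8°

cos²i = (1.80096 − 1)/3 = 0.26699; i = arccos(0.51671) = 58.888°.
sin r = sin 58.888°/1.342 = 0.63797; r = 39.641°.
D_min = 2·58.888° − 4·39.641° + 180° = 139.213°.
Rainbow angle = 180° − D_min = 40.787°.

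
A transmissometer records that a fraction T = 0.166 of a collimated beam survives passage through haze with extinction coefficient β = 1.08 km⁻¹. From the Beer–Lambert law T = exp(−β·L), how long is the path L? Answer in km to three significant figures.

1.66 km

Beer–Lambert: T = exp(−βL) ⇒ L = −ln(T)/β = −ln(0.166)/1.08 = 1.7958/1.08 = 1.663 km.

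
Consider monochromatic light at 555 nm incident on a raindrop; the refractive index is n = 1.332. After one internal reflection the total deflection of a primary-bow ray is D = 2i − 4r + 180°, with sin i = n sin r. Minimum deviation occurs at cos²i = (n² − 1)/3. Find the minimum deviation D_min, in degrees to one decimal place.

cos²i = (1.77422 − 1)/3 = 0.25807; i = arccos(0.50801) = 59.469°.
sin r = sin 59.469°/1.332 = 0.64666; r = 40.290°.
D_min = 2·59.469° − 4·40.290° + 180° = 137.776°.

137.8°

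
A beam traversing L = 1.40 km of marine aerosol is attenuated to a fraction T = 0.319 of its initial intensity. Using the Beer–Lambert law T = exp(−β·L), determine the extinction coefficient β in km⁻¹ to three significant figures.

Beer–Lambert: T = exp(−βL) ⇒ β = −ln(T)/L = −ln(0.319)/1.40 = 1.1426/1.40 = 0.8161 km⁻¹.

0.816 km⁻¹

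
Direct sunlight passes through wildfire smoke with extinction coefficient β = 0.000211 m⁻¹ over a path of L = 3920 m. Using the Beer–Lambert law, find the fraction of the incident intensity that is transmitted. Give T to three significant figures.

0.437

τ = β·L = 0.000211 × 3920 = 0.8271.
T = exp(−0.8271) = 0.4373.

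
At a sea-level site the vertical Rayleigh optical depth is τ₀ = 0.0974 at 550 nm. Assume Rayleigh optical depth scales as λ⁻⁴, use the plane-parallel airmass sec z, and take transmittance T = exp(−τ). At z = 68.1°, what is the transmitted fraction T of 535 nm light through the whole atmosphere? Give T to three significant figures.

0.747

sec 68.1° = 2.6811.
τ = 0.0974 × (550/535)⁴ × 2.6811 = 0.0974 × 1.1170 × 2.6811 = 0.2917.
T = exp(−0.2917) = 0.7470.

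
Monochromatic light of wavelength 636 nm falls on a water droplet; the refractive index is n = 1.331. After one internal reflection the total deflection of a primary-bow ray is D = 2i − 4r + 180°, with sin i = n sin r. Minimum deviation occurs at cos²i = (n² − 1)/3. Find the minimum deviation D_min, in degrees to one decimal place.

137.6°

cos²i = (1.77156 − 1)/3 = 0.25719; i = arccos(0.50714) = 59.527°.
sin r = sin 59.527°/1.331 = 0.64753; r = 40.356°.
D_min = 2·59.527° − 4·40.356° + 180° = 137.630°.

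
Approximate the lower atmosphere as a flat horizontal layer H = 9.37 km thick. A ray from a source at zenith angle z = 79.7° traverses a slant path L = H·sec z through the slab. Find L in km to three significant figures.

52.4 km

sec z = 1/cos 79.7° = 5.5928.
L = 9.37 × 5.5928 = 52.404 km.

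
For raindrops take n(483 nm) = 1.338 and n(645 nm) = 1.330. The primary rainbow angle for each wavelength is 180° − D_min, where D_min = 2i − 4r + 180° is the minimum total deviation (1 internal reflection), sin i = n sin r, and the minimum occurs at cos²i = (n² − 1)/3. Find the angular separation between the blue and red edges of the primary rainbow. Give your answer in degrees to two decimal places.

At 483 nm (n = 1.338): cos²i = 0.26341 → i = 59.120°, r = 39.899°, D_min = 138.643°, rainbow angle = 41.357°.
At 645 nm (n = 1.330): cos²i = 0.25630 → i = 59.585°, r = 40.422°, D_min = 137.484°, rainbow angle = 42.516°.
Angular width = |41.357° − 42.516°| = 1.160°.

1.16°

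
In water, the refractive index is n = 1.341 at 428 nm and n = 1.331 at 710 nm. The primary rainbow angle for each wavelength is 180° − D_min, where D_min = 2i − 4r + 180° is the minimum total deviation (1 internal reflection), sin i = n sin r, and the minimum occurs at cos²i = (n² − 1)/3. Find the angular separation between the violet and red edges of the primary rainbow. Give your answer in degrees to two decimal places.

1.44°

At 428 nm (n = 1.341): cos²i = 0.26609 → i = 58.946°, r = 39.705°, D_min = 139.071°, rainbow angle = 40.929°.
At 710 nm (n = 1.331): cos²i = 0.25719 → i = 59.527°, r = 40.356°, D_min = 137.630°, rainbow angle = 42.370°.
Angular width = |40.929° − 42.370°| = 1.441°.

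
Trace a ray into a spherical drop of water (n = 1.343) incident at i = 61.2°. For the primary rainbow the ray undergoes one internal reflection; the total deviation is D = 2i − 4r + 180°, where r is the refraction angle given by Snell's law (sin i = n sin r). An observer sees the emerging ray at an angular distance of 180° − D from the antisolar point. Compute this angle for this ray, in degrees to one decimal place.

40.5°

sin r = sin 61.2° / 1.343 = 0.8763/1.343 = 0.6525; r = 40.73°.
D = 2·61.2° − 4·40.73° + 180° = 122.40° − 162.92° + 180° = 139.48°.
Angle from antisolar point = 180° − D = 40.52°.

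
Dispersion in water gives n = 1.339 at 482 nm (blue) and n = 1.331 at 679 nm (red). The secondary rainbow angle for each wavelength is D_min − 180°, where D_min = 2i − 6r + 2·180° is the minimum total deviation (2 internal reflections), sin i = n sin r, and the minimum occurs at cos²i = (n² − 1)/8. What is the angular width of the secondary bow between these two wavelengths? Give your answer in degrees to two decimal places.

At 482 nm (n = 1.339): cos²i = 0.09912 → i = 71.650°, r = 45.141°, D_min = 232.451°, rainbow angle = 52.451°.
At 679 nm (n = 1.331): cos²i = 0.09645 → i = 71.907°, r = 45.575°, D_min = 230.365°, rainbow angle = 50.365°.
Angular width = |52.451° − 50.365°| = 2.086°.

2.09°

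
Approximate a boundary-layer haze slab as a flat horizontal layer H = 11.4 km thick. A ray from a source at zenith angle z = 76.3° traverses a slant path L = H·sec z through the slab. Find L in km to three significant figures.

48.1 km

sec z = 1/cos 76.3° = 4.2223.
L = 11.4 × 4.2223 = 48.134 km.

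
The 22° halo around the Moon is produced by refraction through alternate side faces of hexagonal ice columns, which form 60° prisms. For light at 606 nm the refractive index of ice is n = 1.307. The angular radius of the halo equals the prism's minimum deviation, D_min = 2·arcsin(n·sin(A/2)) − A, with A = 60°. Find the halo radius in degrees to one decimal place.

21.6°

n·sin(A/2) = 1.307 × sin 30° = 1.307 × 0.5000 = 0.6535.
D_min = 2·arcsin(0.6535) − 60° = 2 × 40.806° − 60° = 21.612°.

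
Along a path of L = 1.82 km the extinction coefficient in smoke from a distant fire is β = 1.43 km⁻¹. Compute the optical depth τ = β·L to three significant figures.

τ = β·L = 1.43 × 1.82 = 2.6026.

2.60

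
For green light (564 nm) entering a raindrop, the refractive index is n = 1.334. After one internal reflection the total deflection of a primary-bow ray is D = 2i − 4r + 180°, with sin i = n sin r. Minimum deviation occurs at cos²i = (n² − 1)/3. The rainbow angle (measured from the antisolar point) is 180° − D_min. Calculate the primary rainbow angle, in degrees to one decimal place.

41.9°

cos²i = (1.77956 − 1)/3 = 0.25985; i = arccos(0.50976) = 59.352°.
sin r = sin 59.352°/1.334 = 0.64492; r = 40.159°.
D_min = 2·59.352° − 4·40.159° + 180° = 138.067°.
Rainbow angle = 180° − D_min = 41.933°.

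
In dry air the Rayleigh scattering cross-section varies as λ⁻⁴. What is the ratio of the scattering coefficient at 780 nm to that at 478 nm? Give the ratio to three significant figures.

Rayleigh scattering ∝ λ⁻⁴, so the ratio of coefficients is the inverse fourth power of the wavelength ratio.
σ(780)/σ(478) = (478/780)⁴ = (0.6128)⁴ = 0.141.

0.141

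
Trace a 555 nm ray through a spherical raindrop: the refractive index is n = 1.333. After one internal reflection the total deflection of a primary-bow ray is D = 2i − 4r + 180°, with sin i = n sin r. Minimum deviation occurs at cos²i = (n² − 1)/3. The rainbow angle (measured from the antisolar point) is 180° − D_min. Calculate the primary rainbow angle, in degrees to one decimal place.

cos²i = (1.77689 − 1)/3 = 0.25896; i = arccos(0.50888) = 59.410°.
sin r = sin 59.410°/1.333 = 0.64579; r = 40.225°.
D_min = 2·59.410° − 4·40.225° + 180° = 137.922°.
Rainbow angle = 180° − D_min = 42.078°.

42.1°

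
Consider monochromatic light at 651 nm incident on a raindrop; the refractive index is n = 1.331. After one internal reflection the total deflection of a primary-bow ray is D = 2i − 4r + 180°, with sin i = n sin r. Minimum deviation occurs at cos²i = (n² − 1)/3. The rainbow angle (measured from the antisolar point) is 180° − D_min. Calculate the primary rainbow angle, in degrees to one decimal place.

cos²i = (1.77156 − 1)/3 = 0.25719; i = arccos(0.50714) = 59.527°.
sin r = sin 59.527°/1.331 = 0.64753; r = 40.356°.
D_min = 2·59.527° − 4·40.356° + 180° = 137.630°.
Rainbow angle = 180° − D_min = 42.370°.

42.4°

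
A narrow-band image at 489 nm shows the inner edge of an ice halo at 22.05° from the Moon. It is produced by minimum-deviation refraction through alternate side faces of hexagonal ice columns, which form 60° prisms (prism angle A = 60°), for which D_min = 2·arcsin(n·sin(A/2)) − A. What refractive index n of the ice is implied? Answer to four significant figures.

Rearranging: n = sin((D_min + A)/2) / sin(A/2).
(D_min + A)/2 = (22.05° + 60°)/2 = 41.025°.
n = sin 41.025° / sin 30° = 0.6564 / 0.5000 = 1.3128.

1.313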